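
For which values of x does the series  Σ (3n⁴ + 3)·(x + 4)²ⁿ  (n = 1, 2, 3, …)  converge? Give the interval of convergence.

(-5, -3)

Apply the ratio test: |a_{n+1}| / |a_n| = (3(n+1)⁴ + 3)/(3n⁴ + 3), which tends to 1 as n → ∞.
Successive powers of (x + 4) differ by 2, so the series converges when |x + 4|² · 1 < 1, i.e. |x + 4| < √(1) = 1. So R = 1.
At x = -3: the terms do not tend to 0, so the series diverges.
Endpoint x = -5: the terms do not tend to 0, so the series diverges.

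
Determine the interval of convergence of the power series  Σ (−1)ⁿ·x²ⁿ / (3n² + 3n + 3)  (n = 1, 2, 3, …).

By the ratio test, |a_{n+1}/a_n| = (3n² + 3n + 3)/(3(n+1)² + 3(n+1) + 3) → 1.
Writing y = x², the series in y has radius 1, so |x| < √(1) = 1 and R = 1.
Check x = 1: the terms are on the order of 1/n², so the series converges absolutely by comparison with the p-series (p = 2 > 1).
At x = -1: the terms are on the order of 1/n², so the series converges absolutely by comparison with the p-series (p = 2 > 1).

[-1, 1]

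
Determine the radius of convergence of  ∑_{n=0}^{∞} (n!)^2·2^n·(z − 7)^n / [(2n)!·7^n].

R = 14

Ratio test: |a_{n+1}/a_n| = (n+1)²/[(2n+1)·(2n+2)] · 2/7 → 1/14 as n → ∞.
The series converges when 1/14 · |z − 7| < 1, giving R = 14.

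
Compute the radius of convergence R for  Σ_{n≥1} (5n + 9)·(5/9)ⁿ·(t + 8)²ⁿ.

R = 3√5/5

Ratio test: |a_{n+1}/a_n| = [(5(n+1) + 9)/(5n + 9)] · 5/9 → 5/9 as n → ∞.
Writing y = (t + 8)², the series in y has radius 9/5, so |t + 8| < √(9/5) and R = 3√5/5.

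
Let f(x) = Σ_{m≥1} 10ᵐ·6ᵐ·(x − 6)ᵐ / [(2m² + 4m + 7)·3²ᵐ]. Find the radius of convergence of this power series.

R = 3/20

By the ratio test, |a_{m+1}/a_m| = [(2m² + 4m + 7)/(2(m+1)² + 4(m+1) + 7)] · 10·6/9 → 20/3.
The series converges when 20/3 · |x − 6| < 1, giving R = 3/20.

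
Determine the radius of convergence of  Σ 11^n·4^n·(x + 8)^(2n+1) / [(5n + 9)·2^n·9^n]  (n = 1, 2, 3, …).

R = 3√22/22

Apply the ratio test: |a_{n+1}| / |a_n| = [(5n + 9)/(5(n+1) + 9)] · 11·4/(2·9), which tends to 22/9 as n → ∞.
Since the exponent of (x + 8) increases by 2 each term, convergence requires |x + 8|² < 9/22, hence R = 3√22/22.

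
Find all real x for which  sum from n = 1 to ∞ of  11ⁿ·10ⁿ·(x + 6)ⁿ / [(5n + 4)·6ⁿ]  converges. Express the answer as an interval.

[-333/55, -327/55)

The ratio of consecutive coefficients is [(5n + 4)/(5(n+1) + 4)] · 11·10/6 → 55/3.
Convergence for |x + 6| · 55/3 < 1, i.e. |x + 6| < 3/55. So R = 3/55.
Endpoint x = -327/55: the terms behave like c/n; limit comparison with the harmonic series gives divergence.
Check x = -333/55: an alternating series whose terms decrease to 0 in absolute value, so it converges by the Leibniz criterion.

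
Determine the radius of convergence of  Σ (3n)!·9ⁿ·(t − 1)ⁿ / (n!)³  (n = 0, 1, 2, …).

By the ratio test, |a_{n+1}/a_n| = (3n+1)·(3n+2)·(3n+3)/(n+1)³ · 9 → 243.
Convergence for |t − 1| · 243 < 1, i.e. |t − 1| < 1/243. So R = 1/243.

R = 1/243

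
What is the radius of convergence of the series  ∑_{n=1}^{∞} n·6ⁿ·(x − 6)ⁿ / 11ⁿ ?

R = 11/6

The ratio of consecutive coefficients is [(n+1)/n] · 6/11 → 6/11.
The series converges when 6/11 · |x − 6| < 1, giving R = 11/6.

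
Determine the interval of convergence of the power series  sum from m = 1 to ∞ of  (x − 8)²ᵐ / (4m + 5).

(7, 9)

Apply the ratio test: |a_{m+1}| / |a_m| = (4m + 5)/(4(m+1) + 5), which tends to 1 as m → ∞.
Since the exponent of (x − 8) increases by 2 each term, convergence requires |x − 8|² < 1, hence R = 1.
When x = 9, the terms behave like c/m; limit comparison with the harmonic series gives divergence.
At x = 7: the terms behave like c/m; limit comparison with the harmonic series gives divergence.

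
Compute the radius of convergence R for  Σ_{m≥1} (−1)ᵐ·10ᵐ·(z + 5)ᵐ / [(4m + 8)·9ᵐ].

By the ratio test, |a_{m+1}/a_m| = [(4m + 8)/(4(m+1) + 8)] · 10/9 → 10/9.
Thus R = 1/(10/9) = 9/10.

R = 9/10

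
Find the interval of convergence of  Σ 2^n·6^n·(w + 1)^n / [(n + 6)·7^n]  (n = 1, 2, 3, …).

By the ratio test, |a_{n+1}/a_n| = [(n + 6)/((n+1) + 6)] · 2·6/7 → 12/7.
Thus R = 1/(12/7) = 7/12.
At w = -5/12: the terms behave like c/n; limit comparison with the harmonic series gives divergence.
Check w = -19/12: an alternating series whose terms decrease to 0 in absolute value, so it converges by the Leibniz criterion.

[-19/12, -5/12)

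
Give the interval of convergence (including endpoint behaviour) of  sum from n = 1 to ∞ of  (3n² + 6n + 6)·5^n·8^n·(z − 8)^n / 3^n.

(317/40, 323/40)

Ratio test: |a_{n+1}/a_n| = [(3(n+1)² + 6(n+1) + 6)/(3n² + 6n + 6)] · 5·8/3 → 40/3 as n → ∞.
Thus R = 1/(40/3) = 3/40.
When z = 323/40, the terms have absolute value of order n², which does not tend to 0, so the series diverges by the divergence test.
Check z = 317/40: the terms have absolute value of order n², which does not tend to 0, so the series diverges by the divergence test.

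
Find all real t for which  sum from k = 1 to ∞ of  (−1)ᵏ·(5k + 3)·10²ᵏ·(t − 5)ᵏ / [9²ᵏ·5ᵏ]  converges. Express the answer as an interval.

(19/20, 181/20)

The ratio of consecutive coefficients is [(5(k+1) + 3)/(5k + 3)] · 100/(81·5) → 20/81.
Convergence for |t − 5| · 20/81 < 1, i.e. |t − 5| < 81/20. So R = 81/20.
Check t = 181/20: the terms do not tend to 0, so the series diverges.
When t = 19/20, the k-th term does not approach 0; divergence by the term test.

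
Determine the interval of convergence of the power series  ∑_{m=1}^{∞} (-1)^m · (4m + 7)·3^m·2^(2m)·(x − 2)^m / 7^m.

(17/12, 31/12)

Ratio test: |a_{m+1}/a_m| = [(4(m+1) + 7)/(4m + 7)] · 3·4/7 → 12/7 as m → ∞.
Thus R = 1/(12/7) = 7/12.
Check x = 31/12: the terms have absolute value of order m, which does not tend to 0, so the series diverges by the divergence test.
At x = 17/12: the terms do not tend to 0, so the series diverges.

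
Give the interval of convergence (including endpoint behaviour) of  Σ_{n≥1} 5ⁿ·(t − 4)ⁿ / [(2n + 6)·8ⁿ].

Ratio test: |a_{n+1}/a_n| = [(2n + 6)/(2(n+1) + 6)] · 5/8 → 5/8 as n → ∞.
Convergence for |t − 4| · 5/8 < 1, i.e. |t − 4| < 8/5. So R = 8/5.
At t = 28/5: the terms are asymptotic to a nonzero constant times 1/n, so the series diverges by limit comparison with Σ 1/n.
Endpoint t = 12/5: the terms alternate in sign and decrease monotonically to 0 in absolute value (size ~ c/n), so the alternating series test gives convergence.

[12/5, 28/5)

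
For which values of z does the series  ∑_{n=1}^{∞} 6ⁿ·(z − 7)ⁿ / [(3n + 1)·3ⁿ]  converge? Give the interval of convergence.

The ratio of consecutive coefficients is [(3n + 1)/(3(n+1) + 1)] · 6/3 → 2.
Convergence for |z − 7| · 2 < 1, i.e. |z − 7| < 1/2. So R = 1/2.
Endpoint z = 15/2: the terms are asymptotic to a nonzero constant times 1/n, so the series diverges by limit comparison with Σ 1/n.
At z = 13/2: an alternating series whose terms decrease to 0 in absolute value, so it converges by the Leibniz criterion.

[13/2, 15/2)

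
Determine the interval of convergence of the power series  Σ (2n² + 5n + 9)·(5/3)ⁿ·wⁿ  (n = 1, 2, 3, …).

(-3/5, 3/5)

Ratio test: |a_{n+1}/a_n| = [(2(n+1)² + 5(n+1) + 9)/(2n² + 5n + 9)] · 5/3 → 5/3 as n → ∞.
Hence the series converges for |w| < 1/(5/3) = 3/5, so the radius of convergence is 3/5.
When w = 3/5, the n-th term does not approach 0; divergence by the term test.
At w = -3/5: the terms do not tend to 0, so the series diverges.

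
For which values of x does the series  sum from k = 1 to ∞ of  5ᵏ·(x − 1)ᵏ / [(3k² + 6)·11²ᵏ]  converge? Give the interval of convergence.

[-116/5, 126/5]

By the ratio test, |a_{k+1}/a_k| = [(3k² + 6)/(3(k+1)² + 6)] · 5/121 → 5/121.
Hence the series converges for |x − 1| < 1/(5/121) = 121/5, so the radius of convergence is 121/5.
When x = 126/5, absolute convergence follows by limit comparison with Σ 1/k².
At x = -116/5: the series is dominated by a constant times Σ 1/k², which converges (p = 2 > 1).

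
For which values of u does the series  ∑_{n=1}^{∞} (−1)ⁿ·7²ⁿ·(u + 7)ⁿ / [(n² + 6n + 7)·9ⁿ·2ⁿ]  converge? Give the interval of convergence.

[-361/49, -325/49]

Ratio test: |a_{n+1}/a_n| = [(n² + 6n + 7)/((n+1)² + 6(n+1) + 7)] · 49/(9·2) → 49/18 as n → ∞.
Thus R = 1/(49/18) = 18/49.
At u = -325/49: absolute convergence follows by limit comparison with Σ 1/n².
Check u = -361/49: absolute convergence follows by limit comparison with Σ 1/n².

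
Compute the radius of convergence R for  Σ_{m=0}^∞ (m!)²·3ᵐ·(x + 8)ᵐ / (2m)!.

R = 4/3

Ratio test: |a_{m+1}/a_m| = (m+1)²/[(2m+1)·(2m+2)] · 3 → 3/4 as m → ∞.
Thus R = 1/(3/4) = 4/3.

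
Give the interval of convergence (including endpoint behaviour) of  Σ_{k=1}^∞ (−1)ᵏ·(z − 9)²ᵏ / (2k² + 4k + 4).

[8, 10]

By the ratio test, |a_{k+1}/a_k| = (2k² + 4k + 4)/(2(k+1)² + 4(k+1) + 4) → 1.
Since the exponent of (z − 9) increases by 2 each term, convergence requires |z − 9|² < 1, hence R = 1.
At z = 10: the series is dominated by a constant times Σ 1/k², which converges (p = 2 > 1).
Endpoint z = 8: the series is dominated by a constant times Σ 1/k², which converges (p = 2 > 1).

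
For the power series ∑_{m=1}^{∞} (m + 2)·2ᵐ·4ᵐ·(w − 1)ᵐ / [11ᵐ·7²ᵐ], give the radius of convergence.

By the ratio test, |a_{m+1}/a_m| = [((m+1) + 2)/(m + 2)] · 2·4/(11·49) → 8/539.
Thus R = 1/(8/539) = 539/8.

R = 539/8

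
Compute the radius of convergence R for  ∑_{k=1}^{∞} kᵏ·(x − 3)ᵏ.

Root test: |a_k|^(1/k) = k → ∞.
The root grows without bound, so R = 0 (convergence only at x = 3).

R = 0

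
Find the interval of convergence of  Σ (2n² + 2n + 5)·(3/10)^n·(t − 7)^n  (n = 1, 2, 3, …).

By the ratio test, |a_{n+1}/a_n| = [(2(n+1)² + 2(n+1) + 5)/(2n² + 2n + 5)] · 3/10 → 3/10.
Hence the series converges for |t − 7| < 1/(3/10) = 10/3, so the radius of convergence is 10/3.
Endpoint t = 31/3: the n-th term does not approach 0; divergence by the term test.
Check t = 11/3: the terms have absolute value of order n², which does not tend to 0, so the series diverges by the divergence test.

(11/3, 31/3)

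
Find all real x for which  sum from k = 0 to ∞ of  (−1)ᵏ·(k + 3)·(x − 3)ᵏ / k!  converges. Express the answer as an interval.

Ratio test: |a_{k+1}/a_k| = ((k+1) + 3)/(k + 3) · 1/(k+1) → 0 as k → ∞.
The ratio tends to 0 regardless of x, hence R = ∞.

(−∞, ∞)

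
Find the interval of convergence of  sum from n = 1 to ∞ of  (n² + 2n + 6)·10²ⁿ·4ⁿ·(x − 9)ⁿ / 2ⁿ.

(1799/200, 1801/200)

Apply the ratio test: |a_{n+1}| / |a_n| = [((n+1)² + 2(n+1) + 6)/(n² + 2n + 6)] · 100·4/2, which tends to 200 as n → ∞.
Convergence for |x − 9| · 200 < 1, i.e. |x − 9| < 1/200. So R = 1/200.
When x = 1801/200, the n-th term does not approach 0; divergence by the term test.
Endpoint x = 1799/200: the terms do not tend to 0, so the series diverges.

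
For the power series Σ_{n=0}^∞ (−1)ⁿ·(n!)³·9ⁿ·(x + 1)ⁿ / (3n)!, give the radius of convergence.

R = 3

Apply the ratio test: |a_{n+1}| / |a_n| = (n+1)³/[(3n+1)·(3n+2)·(3n+3)] · 9, which tends to 1/3 as n → ∞.
Hence the series converges for |x + 1| < 1/(1/3) = 3, so the radius of convergence is 3.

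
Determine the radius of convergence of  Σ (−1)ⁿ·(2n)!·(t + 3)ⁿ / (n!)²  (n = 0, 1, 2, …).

R = 1/4

Apply the ratio test: |a_{n+1}| / |a_n| = (2n+1)·(2n+2)/(n+1)², which tends to 4 as n → ∞.
The series converges when 4 · |t + 3| < 1, giving R = 1/4.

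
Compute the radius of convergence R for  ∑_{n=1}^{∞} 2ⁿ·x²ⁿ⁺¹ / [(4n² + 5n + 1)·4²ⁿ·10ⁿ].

The ratio of consecutive coefficients is [(4n² + 5n + 1)/(4(n+1)² + 5(n+1) + 1)] · 2/(16·10) → 1/80.
Since the exponent of x increases by 2 each term, convergence requires |x|² < 80, hence R = 4√5.

R = 4√5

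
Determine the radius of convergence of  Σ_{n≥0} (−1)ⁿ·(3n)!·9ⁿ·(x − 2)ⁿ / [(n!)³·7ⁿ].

Apply the ratio test: |a_{n+1}| / |a_n| = (3n+1)·(3n+2)·(3n+3)/(n+1)³ · 9/7, which tends to 243/7 as n → ∞.
Convergence for |x − 2| · 243/7 < 1, i.e. |x − 2| < 7/243. So R = 7/243.

R = 7/243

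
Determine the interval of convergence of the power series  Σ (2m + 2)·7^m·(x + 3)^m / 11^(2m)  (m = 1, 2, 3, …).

Apply the ratio test: |a_{m+1}| / |a_m| = [(2(m+1) + 2)/(2m + 2)] · 7/121, which tends to 7/121 as m → ∞.
Hence the series converges for |x + 3| < 1/(7/121) = 121/7, so the radius of convergence is 121/7.
Check x = 100/7: the terms do not tend to 0, so the series diverges.
When x = -142/7, the m-th term does not approach 0; divergence by the term test.

(-142/7, 100/7)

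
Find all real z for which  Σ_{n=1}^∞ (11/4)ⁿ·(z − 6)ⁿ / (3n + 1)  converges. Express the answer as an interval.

[62/11, 70/11)

The ratio of consecutive coefficients is [(3n + 1)/(3(n+1) + 1)] · 11/4 → 11/4.
Thus R = 1/(11/4) = 4/11.
Endpoint z = 70/11: comparison with the harmonic series Σ 1/n shows the series diverges.
Check z = 62/11: an alternating series whose terms decrease to 0 in absolute value, so it converges by the Leibniz criterion.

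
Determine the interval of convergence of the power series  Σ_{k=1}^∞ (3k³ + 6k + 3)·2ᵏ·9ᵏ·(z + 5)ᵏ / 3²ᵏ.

Apply the ratio test: |a_{k+1}| / |a_k| = [(3(k+1)³ + 6(k+1) + 3)/(3k³ + 6k + 3)] · 2·9/9, which tends to 2 as k → ∞.
Hence the series converges for |z + 5| < 1/(2) = 1/2, so the radius of convergence is 1/2.
At z = -9/2: the terms do not tend to 0, so the series diverges.
Endpoint z = -11/2: the terms have absolute value of order k³, which does not tend to 0, so the series diverges by the divergence test.

(-11/2, -9/2)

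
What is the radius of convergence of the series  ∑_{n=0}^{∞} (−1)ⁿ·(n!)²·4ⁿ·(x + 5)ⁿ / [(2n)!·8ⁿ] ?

R = 8

Ratio test: |a_{n+1}/a_n| = (n+1)²/[(2n+1)·(2n+2)] · 4/8 → 1/8 as n → ∞.
The series converges when 1/8 · |x + 5| < 1, giving R = 8.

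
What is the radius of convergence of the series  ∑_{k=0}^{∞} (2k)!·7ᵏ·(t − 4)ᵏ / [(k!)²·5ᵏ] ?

Apply the ratio test: |a_{k+1}| / |a_k| = (2k+1)·(2k+2)/(k+1)² · 7/5, which tends to 28/5 as k → ∞.
The series converges when 28/5 · |t − 4| < 1, giving R = 5/28.

R = 5/28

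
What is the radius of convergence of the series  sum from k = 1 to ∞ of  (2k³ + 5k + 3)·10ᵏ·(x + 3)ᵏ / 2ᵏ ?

Ratio test: |a_{k+1}/a_k| = [(2(k+1)³ + 5(k+1) + 3)/(2k³ + 5k + 3)] · 10/2 → 5 as k → ∞.
The series converges when 5 · |x + 3| < 1, giving R = 1/5.

R = 1/5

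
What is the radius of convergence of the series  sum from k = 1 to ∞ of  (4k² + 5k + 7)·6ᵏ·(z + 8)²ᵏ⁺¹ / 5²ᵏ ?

The ratio of consecutive coefficients is [(4(k+1)² + 5(k+1) + 7)/(4k² + 5k + 7)] · 6/25 → 6/25.
Since the exponent of (z + 8) increases by 2 each term, convergence requires |z + 8|² < 25/6, hence R = 5√6/6.

R = 5√6/6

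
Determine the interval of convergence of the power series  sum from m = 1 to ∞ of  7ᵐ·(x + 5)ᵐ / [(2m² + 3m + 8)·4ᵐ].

[-39/7, -31/7]

The ratio of consecutive coefficients is [(2m² + 3m + 8)/(2(m+1)² + 3(m+1) + 8)] · 7/4 → 7/4.
Convergence for |x + 5| · 7/4 < 1, i.e. |x + 5| < 4/7. So R = 4/7.
When x = -31/7, absolute convergence follows by limit comparison with Σ 1/m².
Endpoint x = -39/7: the terms are on the order of 1/m², so the series converges absolutely by comparison with the p-series (p = 2 > 1).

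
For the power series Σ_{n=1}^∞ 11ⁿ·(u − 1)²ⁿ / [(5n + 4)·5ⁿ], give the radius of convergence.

Ratio test: |a_{n+1}/a_n| = [(5n + 4)/(5(n+1) + 4)] · 11/5 → 11/5 as n → ∞.
Since the exponent of (u − 1) increases by 2 each term, convergence requires |u − 1|² < 5/11, hence R = √55/11.

R = √55/11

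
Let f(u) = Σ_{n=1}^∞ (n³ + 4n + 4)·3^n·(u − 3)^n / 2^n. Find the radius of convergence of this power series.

By the ratio test, |a_{n+1}/a_n| = [((n+1)³ + 4(n+1) + 4)/(n³ + 4n + 4)] · 3/2 → 3/2.
Thus R = 1/(3/2) = 2/3.

R = 2/3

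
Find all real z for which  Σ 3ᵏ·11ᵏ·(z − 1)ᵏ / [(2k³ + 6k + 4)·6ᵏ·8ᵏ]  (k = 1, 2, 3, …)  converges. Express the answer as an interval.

Ratio test: |a_{k+1}/a_k| = [(2k³ + 6k + 4)/(2(k+1)³ + 6(k+1) + 4)] · 3·11/(6·8) → 11/16 as k → ∞.
Hence the series converges for |z − 1| < 1/(11/16) = 16/11, so the radius of convergence is 16/11.
When z = 27/11, absolute convergence follows by limit comparison with Σ 1/k³.
Check z = -5/11: absolute convergence follows by limit comparison with Σ 1/k³.

[-5/11, 27/11]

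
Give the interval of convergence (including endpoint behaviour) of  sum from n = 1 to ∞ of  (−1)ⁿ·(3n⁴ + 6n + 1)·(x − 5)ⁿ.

Apply the ratio test: |a_{n+1}| / |a_n| = (3(n+1)⁴ + 6(n+1) + 1)/(3n⁴ + 6n + 1), which tends to 1 as n → ∞.
So the series converges when |x − 5| < 1 and diverges when |x − 5| > 1; R = 1.
Check x = 6: the terms do not tend to 0, so the series diverges.
Check x = 4: the n-th term does not approach 0; divergence by the term test.

(4, 6)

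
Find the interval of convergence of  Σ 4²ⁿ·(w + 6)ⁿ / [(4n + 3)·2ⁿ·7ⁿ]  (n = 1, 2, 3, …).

[-55/8, -41/8)

Ratio test: |a_{n+1}/a_n| = [(4n + 3)/(4(n+1) + 3)] · 16/(2·7) → 8/7 as n → ∞.
Thus R = 1/(8/7) = 7/8.
Endpoint w = -41/8: comparison with the harmonic series Σ 1/n shows the series diverges.
When w = -55/8, the terms alternate in sign and decrease monotonically to 0 in absolute value (size ~ c/n), so the alternating series test gives convergence.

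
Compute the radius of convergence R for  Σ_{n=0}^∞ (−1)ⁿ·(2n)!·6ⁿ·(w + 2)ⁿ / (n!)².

R = 1/24

The ratio of consecutive coefficients is (2n+1)·(2n+2)/(n+1)² · 6 → 24.
Convergence for |w + 2| · 24 < 1, i.e. |w + 2| < 1/24. So R = 1/24.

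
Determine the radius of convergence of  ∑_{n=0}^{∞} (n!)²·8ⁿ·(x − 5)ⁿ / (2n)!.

By the ratio test, |a_{n+1}/a_n| = (n+1)²/[(2n+1)·(2n+2)] · 8 → 2.
The series converges when 2 · |x − 5| < 1, giving R = 1/2.

R = 1/2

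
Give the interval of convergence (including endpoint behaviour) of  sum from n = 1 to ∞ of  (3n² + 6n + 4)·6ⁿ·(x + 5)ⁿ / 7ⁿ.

(-37/6, -23/6)

Apply the ratio test: |a_{n+1}| / |a_n| = [(3(n+1)² + 6(n+1) + 4)/(3n² + 6n + 4)] · 6/7, which tends to 6/7 as n → ∞.
Thus R = 1/(6/7) = 7/6.
At x = -23/6: the n-th term does not approach 0; divergence by the term test.
At x = -37/6: the terms have absolute value of order n², which does not tend to 0, so the series diverges by the divergence test.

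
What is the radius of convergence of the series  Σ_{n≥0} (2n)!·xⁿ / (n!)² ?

Ratio test: |a_{n+1}/a_n| = (2n+1)·(2n+2)/(n+1)² → 4 as n → ∞.
Convergence for |x| · 4 < 1, i.e. |x| < 1/4. So R = 1/4.

R = 1/4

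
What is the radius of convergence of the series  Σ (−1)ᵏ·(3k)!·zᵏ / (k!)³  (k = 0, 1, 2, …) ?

By the ratio test, |a_{k+1}/a_k| = (3k+1)·(3k+2)·(3k+3)/(k+1)³ → 27.
Convergence for |z| · 27 < 1, i.e. |z| < 1/27. So R = 1/27.

R = 1/27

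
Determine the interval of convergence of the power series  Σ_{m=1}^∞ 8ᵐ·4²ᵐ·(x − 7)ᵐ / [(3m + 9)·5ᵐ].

[891/128, 901/128)

Apply the ratio test: |a_{m+1}| / |a_m| = [(3m + 9)/(3(m+1) + 9)] · 8·16/5, which tends to 128/5 as m → ∞.
The series converges when 128/5 · |x − 7| < 1, giving R = 5/128.
Endpoint x = 901/128: comparison with the harmonic series Σ 1/m shows the series diverges.
At x = 891/128: an alternating series whose terms decrease to 0 in absolute value, so it converges by the Leibniz criterion.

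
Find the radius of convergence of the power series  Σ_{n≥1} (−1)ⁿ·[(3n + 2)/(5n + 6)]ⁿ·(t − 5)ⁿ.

Root test: |a_n|^(1/n) = (3n + 2)/(5n + 6) → 3/5.
The series converges when 3/5 · |t − 5| < 1, giving R = 5/3.

R = 5/3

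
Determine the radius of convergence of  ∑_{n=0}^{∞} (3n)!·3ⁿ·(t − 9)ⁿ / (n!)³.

The ratio of consecutive coefficients is (3n+1)·(3n+2)·(3n+3)/(n+1)³ · 3 → 81.
Thus R = 1/(81) = 1/81.

R = 1/81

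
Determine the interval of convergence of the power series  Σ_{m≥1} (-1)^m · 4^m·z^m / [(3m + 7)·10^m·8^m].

Ratio test: |a_{m+1}/a_m| = [(3m + 7)/(3(m+1) + 7)] · 4/(10·8) → 1/20 as m → ∞.
Thus R = 1/(1/20) = 20.
Check z = 20: the terms alternate in sign and decrease monotonically to 0 in absolute value (size ~ c/m), so the alternating series test gives convergence.
Endpoint z = -20: the terms are asymptotic to a nonzero constant times 1/m, so the series diverges by limit comparison with Σ 1/m.

(-20, 20]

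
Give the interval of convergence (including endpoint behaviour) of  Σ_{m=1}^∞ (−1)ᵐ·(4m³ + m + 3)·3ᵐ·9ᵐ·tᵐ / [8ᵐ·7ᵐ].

Apply the ratio test: |a_{m+1}| / |a_m| = [(4(m+1)³ + (m+1) + 3)/(4m³ + m + 3)] · 3·9/(8·7), which tends to 27/56 as m → ∞.
Convergence for |t| · 27/56 < 1, i.e. |t| < 56/27. So R = 56/27.
Check t = 56/27: the m-th term does not approach 0; divergence by the term test.
At t = -56/27: the m-th term does not approach 0; divergence by the term test.

(-56/27, 56/27)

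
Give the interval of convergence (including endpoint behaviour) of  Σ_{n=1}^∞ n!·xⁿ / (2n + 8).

{0}

By the ratio test, |a_{n+1}/a_n| = (n+1) · (2n + 8)/(2(n+1) + 8) → ∞.
Since the ratio → ∞, the series diverges for every x ≠ 0, and R = 0.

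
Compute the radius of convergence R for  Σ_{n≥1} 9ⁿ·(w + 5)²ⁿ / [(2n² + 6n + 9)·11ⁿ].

R = √11/3

The ratio of consecutive coefficients is [(2n² + 6n + 9)/(2(n+1)² + 6(n+1) + 9)] · 9/11 → 9/11.
Successive powers of (w + 5) differ by 2, so the series converges when |w + 5|² · 9/11 < 1, i.e. |w + 5| < √(11/9). So R = √11/3.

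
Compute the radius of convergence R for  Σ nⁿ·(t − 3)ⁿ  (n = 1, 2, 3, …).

R = 0

Root test: |a_n|^(1/n) = n → ∞.
Since the n-th root of |a_n| is unbounded, the series converges only at t = 3; R = 0.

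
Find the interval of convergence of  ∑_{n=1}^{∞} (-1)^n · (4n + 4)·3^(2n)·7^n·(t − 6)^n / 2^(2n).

The ratio of consecutive coefficients is [(4(n+1) + 4)/(4n + 4)] · 9·7/4 → 63/4.
Thus R = 1/(63/4) = 4/63.
Check t = 382/63: the terms do not tend to 0, so the series diverges.
When t = 374/63, the terms do not tend to 0, so the series diverges.

(374/63, 382/63)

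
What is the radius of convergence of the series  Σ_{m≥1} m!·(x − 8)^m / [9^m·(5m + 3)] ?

R = 0

Ratio test: |a_{m+1}/a_m| = (m+1) · 1/9 · (5m + 3)/(5(m+1) + 3) → ∞ as m → ∞.
Since the ratio → ∞, the series diverges for every x ≠ 8, and R = 0.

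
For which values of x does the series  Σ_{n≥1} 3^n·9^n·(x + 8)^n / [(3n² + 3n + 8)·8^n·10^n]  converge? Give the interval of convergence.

[-296/27, -136/27]

The ratio of consecutive coefficients is [(3n² + 3n + 8)/(3(n+1)² + 3(n+1) + 8)] · 3·9/(8·10) → 27/80.
Thus R = 1/(27/80) = 80/27.
When x = -136/27, the series is dominated by a constant times Σ 1/n², which converges (p = 2 > 1).
When x = -296/27, absolute convergence follows by limit comparison with Σ 1/n².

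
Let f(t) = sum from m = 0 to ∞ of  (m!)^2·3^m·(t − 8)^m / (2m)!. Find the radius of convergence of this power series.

R = 4/3

Apply the ratio test: |a_{m+1}| / |a_m| = (m+1)²/[(2m+1)·(2m+2)] · 3, which tends to 3/4 as m → ∞.
Thus R = 1/(3/4) = 4/3.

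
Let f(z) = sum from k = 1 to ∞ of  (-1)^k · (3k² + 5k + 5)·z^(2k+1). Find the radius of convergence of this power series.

The ratio of consecutive coefficients is (3(k+1)² + 5(k+1) + 5)/(3k² + 5k + 5) → 1.
Writing y = z², the series in y has radius 1, so |z| < √(1) = 1 and R = 1.

R = 1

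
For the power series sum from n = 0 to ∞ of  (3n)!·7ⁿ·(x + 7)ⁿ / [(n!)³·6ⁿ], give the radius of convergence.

By the ratio test, |a_{n+1}/a_n| = (3n+1)·(3n+2)·(3n+3)/(n+1)³ · 7/6 → 63/2.
Convergence for |x + 7| · 63/2 < 1, i.e. |x + 7| < 2/63. So R = 2/63.

R = 2/63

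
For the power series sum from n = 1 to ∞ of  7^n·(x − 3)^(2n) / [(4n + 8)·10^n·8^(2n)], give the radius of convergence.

R = 8√70/7

Ratio test: |a_{n+1}/a_n| = [(4n + 8)/(4(n+1) + 8)] · 7/(10·64) → 7/640 as n → ∞.
Writing y = (x − 3)², the series in y has radius 640/7, so |x − 3| < √(640/7) and R = 8√70/7.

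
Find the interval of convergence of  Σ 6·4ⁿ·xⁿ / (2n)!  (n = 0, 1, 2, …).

Ratio test: |a_{n+1}/a_n| = 6/6 · 4 · 1/[(2n+1)·(2n+2)] → 0 as n → ∞.
Since the limit is 0 < 1 for every x, the series converges on all of ℝ and R = ∞.

(−∞, ∞)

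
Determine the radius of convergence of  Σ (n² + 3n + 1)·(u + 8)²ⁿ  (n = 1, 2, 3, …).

R = 1

Apply the ratio test: |a_{n+1}| / |a_n| = ((n+1)² + 3(n+1) + 1)/(n² + 3n + 1), which tends to 1 as n → ∞.
Since the exponent of (u + 8) increases by 2 each term, convergence requires |u + 8|² < 1, hence R = 1.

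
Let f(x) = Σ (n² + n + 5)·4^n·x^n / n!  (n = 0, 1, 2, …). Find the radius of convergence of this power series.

Apply the ratio test: |a_{n+1}| / |a_n| = ((n+1)² + (n+1) + 5)/(n² + n + 5) · 4 · 1/(n+1), which tends to 0 as n → ∞.
Since the limit is 0 < 1 for every x, the series converges on all of ℝ and R = ∞.

R = ∞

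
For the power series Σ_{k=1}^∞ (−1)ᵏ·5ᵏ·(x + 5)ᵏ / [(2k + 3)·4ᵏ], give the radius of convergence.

R = 4/5

Apply the ratio test: |a_{k+1}| / |a_k| = [(2k + 3)/(2(k+1) + 3)] · 5/4, which tends to 5/4 as k → ∞.
The series converges when 5/4 · |x + 5| < 1, giving R = 4/5.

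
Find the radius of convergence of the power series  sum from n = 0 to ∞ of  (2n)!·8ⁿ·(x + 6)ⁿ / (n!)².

The ratio of consecutive coefficients is (2n+1)·(2n+2)/(n+1)² · 8 → 32.
The series converges when 32 · |x + 6| < 1, giving R = 1/32.

R = 1/32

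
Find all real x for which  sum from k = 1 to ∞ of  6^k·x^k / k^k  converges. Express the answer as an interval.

Applying the root test, |a_k|^(1/k) = 6/k → 0.
Since the k-th root of |a_k| tends to 0, the series converges for all real x; R = ∞.

(−∞, ∞)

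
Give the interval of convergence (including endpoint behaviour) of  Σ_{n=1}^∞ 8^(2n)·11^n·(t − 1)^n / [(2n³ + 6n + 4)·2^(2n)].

[175/176, 177/176]

The ratio of consecutive coefficients is [(2n³ + 6n + 4)/(2(n+1)³ + 6(n+1) + 4)] · 64·11/4 → 176.
Hence the series converges for |t − 1| < 1/(176) = 1/176, so the radius of convergence is 1/176.
At t = 177/176: the series is dominated by a constant times Σ 1/n³, which converges (p = 3 > 1).
At t = 175/176: the series is dominated by a constant times Σ 1/n³, which converges (p = 3 > 1).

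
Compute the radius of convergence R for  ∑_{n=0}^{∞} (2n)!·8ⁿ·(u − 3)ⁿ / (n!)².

Ratio test: |a_{n+1}/a_n| = (2n+1)·(2n+2)/(n+1)² · 8 → 32 as n → ∞.
The series converges when 32 · |u − 3| < 1, giving R = 1/32.

R = 1/32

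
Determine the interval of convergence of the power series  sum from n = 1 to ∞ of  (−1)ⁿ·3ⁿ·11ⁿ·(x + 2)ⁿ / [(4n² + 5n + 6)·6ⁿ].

[-24/11, -20/11]

Ratio test: |a_{n+1}/a_n| = [(4n² + 5n + 6)/(4(n+1)² + 5(n+1) + 6)] · 3·11/6 → 11/2 as n → ∞.
Hence the series converges for |x + 2| < 1/(11/2) = 2/11, so the radius of convergence is 2/11.
When x = -20/11, the series is dominated by a constant times Σ 1/n², which converges (p = 2 > 1).
When x = -24/11, absolute convergence follows by limit comparison with Σ 1/n².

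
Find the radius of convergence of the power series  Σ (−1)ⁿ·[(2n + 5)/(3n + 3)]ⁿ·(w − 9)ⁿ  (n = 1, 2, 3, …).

Applying the root test, |a_n|^(1/n) = (2n + 5)/(3n + 3) → 2/3.
Thus R = 1/(2/3) = 3/2.

R = 3/2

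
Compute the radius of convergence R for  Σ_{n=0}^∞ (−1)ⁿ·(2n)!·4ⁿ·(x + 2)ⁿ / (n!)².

R = 1/16

Ratio test: |a_{n+1}/a_n| = (2n+1)·(2n+2)/(n+1)² · 4 → 16 as n → ∞.
The series converges when 16 · |x + 2| < 1, giving R = 1/16.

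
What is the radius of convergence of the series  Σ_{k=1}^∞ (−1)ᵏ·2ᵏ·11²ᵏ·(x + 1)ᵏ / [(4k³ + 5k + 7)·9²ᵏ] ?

R = 81/242

The ratio of consecutive coefficients is [(4k³ + 5k + 7)/(4(k+1)³ + 5(k+1) + 7)] · 2·121/81 → 242/81.
Hence the series converges for |x + 1| < 1/(242/81) = 81/242, so the radius of convergence is 81/242.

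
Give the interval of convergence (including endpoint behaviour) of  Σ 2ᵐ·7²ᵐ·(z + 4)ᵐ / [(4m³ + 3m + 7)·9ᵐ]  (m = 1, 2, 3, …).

[-401/98, -383/98]

The ratio of consecutive coefficients is [(4m³ + 3m + 7)/(4(m+1)³ + 3(m+1) + 7)] · 2·49/9 → 98/9.
Hence the series converges for |z + 4| < 1/(98/9) = 9/98, so the radius of convergence is 9/98.
Check z = -383/98: the terms are on the order of 1/m³, so the series converges absolutely by comparison with the p-series (p = 3 > 1).
Endpoint z = -401/98: the terms are on the order of 1/m³, so the series converges absolutely by comparison with the p-series (p = 3 > 1).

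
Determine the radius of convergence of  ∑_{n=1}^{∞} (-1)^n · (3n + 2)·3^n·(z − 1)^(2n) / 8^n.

Apply the ratio test: |a_{n+1}| / |a_n| = [(3(n+1) + 2)/(3n + 2)] · 3/8, which tends to 3/8 as n → ∞.
Successive powers of (z − 1) differ by 2, so the series converges when |z − 1|² · 3/8 < 1, i.e. |z − 1| < √(8/3). So R = 2√6/3.

R = 2√6/3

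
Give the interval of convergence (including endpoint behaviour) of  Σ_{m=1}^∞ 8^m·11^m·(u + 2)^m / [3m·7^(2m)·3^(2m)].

[-617/88, 265/88)

By the ratio test, |a_{m+1}/a_m| = [3m/3(m+1)] · 8·11/(49·9) → 88/441.
Thus R = 1/(88/441) = 441/88.
Endpoint u = 265/88: comparison with the harmonic series Σ 1/m shows the series diverges.
At u = -617/88: the terms alternate in sign and decrease monotonically to 0 in absolute value (size ~ c/m), so the alternating series test gives convergence.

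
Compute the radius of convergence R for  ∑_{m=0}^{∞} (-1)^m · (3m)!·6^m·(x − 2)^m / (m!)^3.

R = 1/162

Ratio test: |a_{m+1}/a_m| = (3m+1)·(3m+2)·(3m+3)/(m+1)³ · 6 → 162 as m → ∞.
The series converges when 162 · |x − 2| < 1, giving R = 1/162.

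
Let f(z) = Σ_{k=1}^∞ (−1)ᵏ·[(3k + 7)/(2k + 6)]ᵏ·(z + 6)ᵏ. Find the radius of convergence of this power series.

R = 2/3

Root test: |a_k|^(1/k) = (3k + 7)/(2k + 6) → 3/2.
Thus R = 1/(3/2) = 2/3.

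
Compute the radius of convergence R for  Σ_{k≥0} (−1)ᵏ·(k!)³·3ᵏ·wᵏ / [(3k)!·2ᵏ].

R = 18

The ratio of consecutive coefficients is (k+1)³/[(3k+1)·(3k+2)·(3k+3)] · 3/2 → 1/18.
Thus R = 1/(1/18) = 18.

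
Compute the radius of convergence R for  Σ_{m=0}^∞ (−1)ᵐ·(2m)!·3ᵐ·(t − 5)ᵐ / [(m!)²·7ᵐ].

Apply the ratio test: |a_{m+1}| / |a_m| = (2m+1)·(2m+2)/(m+1)² · 3/7, which tends to 12/7 as m → ∞.
Hence the series converges for |t − 5| < 1/(12/7) = 7/12, so the radius of convergence is 7/12.

R = 7/12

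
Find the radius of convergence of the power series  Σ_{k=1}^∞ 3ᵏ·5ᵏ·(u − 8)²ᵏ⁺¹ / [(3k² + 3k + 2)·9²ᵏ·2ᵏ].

Ratio test: |a_{k+1}/a_k| = [(3k² + 3k + 2)/(3(k+1)² + 3(k+1) + 2)] · 3·5/(81·2) → 5/54 as k → ∞.
Since the exponent of (u − 8) increases by 2 each term, convergence requires |u − 8|² < 54/5, hence R = 3√30/5.

R = 3√30/5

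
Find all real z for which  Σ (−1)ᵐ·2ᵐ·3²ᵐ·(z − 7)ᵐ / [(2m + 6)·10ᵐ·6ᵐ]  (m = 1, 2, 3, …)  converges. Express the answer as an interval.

Ratio test: |a_{m+1}/a_m| = [(2m + 6)/(2(m+1) + 6)] · 2·9/(10·6) → 3/10 as m → ∞.
Hence the series converges for |z − 7| < 1/(3/10) = 10/3, so the radius of convergence is 10/3.
At z = 31/3: convergence follows from the alternating series test (terms decrease monotonically to 0).
When z = 11/3, the terms are asymptotic to a nonzero constant times 1/m, so the series diverges by limit comparison with Σ 1/m.

(11/3, 31/3]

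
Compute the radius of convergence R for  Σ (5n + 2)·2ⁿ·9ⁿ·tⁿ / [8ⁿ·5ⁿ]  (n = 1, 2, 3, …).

R = 20/9

Ratio test: |a_{n+1}/a_n| = [(5(n+1) + 2)/(5n + 2)] · 2·9/(8·5) → 9/20 as n → ∞.
Thus R = 1/(9/20) = 20/9.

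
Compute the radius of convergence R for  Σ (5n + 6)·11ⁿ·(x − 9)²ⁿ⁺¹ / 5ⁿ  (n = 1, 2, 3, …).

R = √55/11

Apply the ratio test: |a_{n+1}| / |a_n| = [(5(n+1) + 6)/(5n + 6)] · 11/5, which tends to 11/5 as n → ∞.
Successive powers of (x − 9) differ by 2, so the series converges when |x − 9|² · 11/5 < 1, i.e. |x − 9| < √(5/11). So R = √55/11.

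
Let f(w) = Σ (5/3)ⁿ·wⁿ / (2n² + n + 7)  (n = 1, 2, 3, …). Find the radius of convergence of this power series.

Ratio test: |a_{n+1}/a_n| = [(2n² + n + 7)/(2(n+1)² + (n+1) + 7)] · 5/3 → 5/3 as n → ∞.
Convergence for |w| · 5/3 < 1, i.e. |w| < 3/5. So R = 3/5.

R = 3/5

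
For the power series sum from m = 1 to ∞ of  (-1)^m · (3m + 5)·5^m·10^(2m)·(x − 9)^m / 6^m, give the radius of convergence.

R = 3/250

Apply the ratio test: |a_{m+1}| / |a_m| = [(3(m+1) + 5)/(3m + 5)] · 5·100/6, which tends to 250/3 as m → ∞.
Hence the series converges for |x − 9| < 1/(250/3) = 3/250, so the radius of convergence is 3/250.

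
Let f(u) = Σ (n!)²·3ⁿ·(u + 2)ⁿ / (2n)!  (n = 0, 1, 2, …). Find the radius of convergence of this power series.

By the ratio test, |a_{n+1}/a_n| = (n+1)²/[(2n+1)·(2n+2)] · 3 → 3/4.
Convergence for |u + 2| · 3/4 < 1, i.e. |u + 2| < 4/3. So R = 4/3.

R = 4/3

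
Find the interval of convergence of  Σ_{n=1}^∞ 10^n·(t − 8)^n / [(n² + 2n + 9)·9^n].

[71/10, 89/10]

The ratio of consecutive coefficients is [(n² + 2n + 9)/((n+1)² + 2(n+1) + 9)] · 10/9 → 10/9.
The series converges when 10/9 · |t − 8| < 1, giving R = 9/10.
Endpoint t = 89/10: the terms are on the order of 1/n², so the series converges absolutely by comparison with the p-series (p = 2 > 1).
When t = 71/10, absolute convergence follows by limit comparison with Σ 1/n².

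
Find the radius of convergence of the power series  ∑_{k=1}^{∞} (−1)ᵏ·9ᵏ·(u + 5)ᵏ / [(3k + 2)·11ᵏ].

Ratio test: |a_{k+1}/a_k| = [(3k + 2)/(3(k+1) + 2)] · 9/11 → 9/11 as k → ∞.
Hence the series converges for |u + 5| < 1/(9/11) = 11/9, so the radius of convergence is 11/9.

R = 11/9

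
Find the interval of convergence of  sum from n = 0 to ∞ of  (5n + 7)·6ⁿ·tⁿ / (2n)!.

(−∞, ∞)

Ratio test: |a_{n+1}/a_n| = (5(n+1) + 7)/(5n + 7) · 6 · 1/[(2n+1)·(2n+2)] → 0 as n → ∞.
Since the limit is 0 < 1 for every t, the series converges on all of ℝ and R = ∞.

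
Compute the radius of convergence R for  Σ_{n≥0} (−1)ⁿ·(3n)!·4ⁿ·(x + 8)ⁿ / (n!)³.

R = 1/108

Apply the ratio test: |a_{n+1}| / |a_n| = (3n+1)·(3n+2)·(3n+3)/(n+1)³ · 4, which tends to 108 as n → ∞.
Convergence for |x + 8| · 108 < 1, i.e. |x + 8| < 1/108. So R = 1/108.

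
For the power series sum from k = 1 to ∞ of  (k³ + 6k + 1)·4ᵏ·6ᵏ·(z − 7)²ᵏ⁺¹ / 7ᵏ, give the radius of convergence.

By the ratio test, |a_{k+1}/a_k| = [((k+1)³ + 6(k+1) + 1)/(k³ + 6k + 1)] · 4·6/7 → 24/7.
Since the exponent of (z − 7) increases by 2 each term, convergence requires |z − 7|² < 7/24, hence R = √42/12.

R = √42/12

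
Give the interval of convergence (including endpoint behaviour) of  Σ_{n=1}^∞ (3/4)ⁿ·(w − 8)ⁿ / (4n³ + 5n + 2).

Apply the ratio test: |a_{n+1}| / |a_n| = [(4n³ + 5n + 2)/(4(n+1)³ + 5(n+1) + 2)] · 3/4, which tends to 3/4 as n → ∞.
The series converges when 3/4 · |w − 8| < 1, giving R = 4/3.
Check w = 28/3: absolute convergence follows by limit comparison with Σ 1/n³.
Check w = 20/3: absolute convergence follows by limit comparison with Σ 1/n³.

[20/3, 28/3]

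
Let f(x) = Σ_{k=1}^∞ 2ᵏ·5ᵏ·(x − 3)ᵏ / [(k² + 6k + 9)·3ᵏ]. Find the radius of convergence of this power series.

Apply the ratio test: |a_{k+1}| / |a_k| = [(k² + 6k + 9)/((k+1)² + 6(k+1) + 9)] · 2·5/3, which tends to 10/3 as k → ∞.
Hence the series converges for |x − 3| < 1/(10/3) = 3/10, so the radius of convergence is 3/10.

R = 3/10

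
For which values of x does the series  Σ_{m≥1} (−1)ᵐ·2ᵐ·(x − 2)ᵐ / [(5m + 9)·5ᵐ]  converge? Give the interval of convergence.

By the ratio test, |a_{m+1}/a_m| = [(5m + 9)/(5(m+1) + 9)] · 2/5 → 2/5.
The series converges when 2/5 · |x − 2| < 1, giving R = 5/2.
When x = 9/2, convergence follows from the alternating series test (terms decrease monotonically to 0).
When x = -1/2, the terms are asymptotic to a nonzero constant times 1/m, so the series diverges by limit comparison with Σ 1/m.

(-1/2, 9/2]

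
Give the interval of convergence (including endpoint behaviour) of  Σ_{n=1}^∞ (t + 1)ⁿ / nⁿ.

(−∞, ∞)

By the Cauchy root test, |a_n|^(1/n) = 1/n → 0.
Since the n-th root of |a_n| tends to 0, the series converges for all real t; R = ∞.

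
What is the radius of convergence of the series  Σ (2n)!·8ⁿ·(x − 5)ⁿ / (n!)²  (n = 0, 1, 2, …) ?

R = 1/32

The ratio of consecutive coefficients is (2n+1)·(2n+2)/(n+1)² · 8 → 32.
Hence the series converges for |x − 5| < 1/(32) = 1/32, so the radius of convergence is 1/32.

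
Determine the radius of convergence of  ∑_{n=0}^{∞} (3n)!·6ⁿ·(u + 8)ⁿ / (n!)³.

R = 1/162

Apply the ratio test: |a_{n+1}| / |a_n| = (3n+1)·(3n+2)·(3n+3)/(n+1)³ · 6, which tends to 162 as n → ∞.
The series converges when 162 · |u + 8| < 1, giving R = 1/162.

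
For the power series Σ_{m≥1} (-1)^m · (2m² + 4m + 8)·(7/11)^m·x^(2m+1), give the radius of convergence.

R = √77/7

The ratio of consecutive coefficients is [(2(m+1)² + 4(m+1) + 8)/(2m² + 4m + 8)] · 7/11 → 7/11.
Successive powers of x differ by 2, so the series converges when |x|² · 7/11 < 1, i.e. |x| < √(11/7). So R = √77/7.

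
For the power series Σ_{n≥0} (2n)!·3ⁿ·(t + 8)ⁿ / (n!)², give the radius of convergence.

R = 1/12

The ratio of consecutive coefficients is (2n+1)·(2n+2)/(n+1)² · 3 → 12.
Convergence for |t + 8| · 12 < 1, i.e. |t + 8| < 1/12. So R = 1/12.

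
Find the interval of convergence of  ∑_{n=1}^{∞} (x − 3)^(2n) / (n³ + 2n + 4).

[2, 4]

Apply the ratio test: |a_{n+1}| / |a_n| = (n³ + 2n + 4)/((n+1)³ + 2(n+1) + 4), which tends to 1 as n → ∞.
Since the exponent of (x − 3) increases by 2 each term, convergence requires |x − 3|² < 1, hence R = 1.
At x = 4: absolute convergence follows by limit comparison with Σ 1/n³.
At x = 2: the series is dominated by a constant times Σ 1/n³, which converges (p = 3 > 1).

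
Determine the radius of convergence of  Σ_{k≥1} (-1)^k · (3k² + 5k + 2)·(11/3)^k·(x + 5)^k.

R = 3/11

The ratio of consecutive coefficients is [(3(k+1)² + 5(k+1) + 2)/(3k² + 5k + 2)] · 11/3 → 11/3.
The series converges when 11/3 · |x + 5| < 1, giving R = 3/11.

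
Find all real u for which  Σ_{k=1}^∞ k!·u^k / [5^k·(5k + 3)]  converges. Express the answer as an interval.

{0}

Apply the ratio test: |a_{k+1}| / |a_k| = (k+1) · 1/5 · (5k + 3)/(5(k+1) + 3), which tends to ∞ as k → ∞.
Since the ratio → ∞, the series diverges for every u ≠ 0, and R = 0.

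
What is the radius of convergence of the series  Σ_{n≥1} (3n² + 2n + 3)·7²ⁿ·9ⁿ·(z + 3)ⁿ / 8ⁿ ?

R = 8/441

Ratio test: |a_{n+1}/a_n| = [(3(n+1)² + 2(n+1) + 3)/(3n² + 2n + 3)] · 49·9/8 → 441/8 as n → ∞.
Convergence for |z + 3| · 441/8 < 1, i.e. |z + 3| < 8/441. So R = 8/441.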